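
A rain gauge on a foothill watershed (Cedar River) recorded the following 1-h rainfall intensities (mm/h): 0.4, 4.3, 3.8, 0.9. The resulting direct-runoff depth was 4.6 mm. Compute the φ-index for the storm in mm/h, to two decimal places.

φ ≈ 1.75 mm/h

Only the 2 blocks with intensity above φ contribute runoff: 4.3, 3.8 mm/h.
Σ(I−φ)·Δt = d  ⇒  (4.3+3.8 − 2φ)·1 = 4.6
φ = (8.100 − 4.6/1) / 2 = 1.75 mm/h.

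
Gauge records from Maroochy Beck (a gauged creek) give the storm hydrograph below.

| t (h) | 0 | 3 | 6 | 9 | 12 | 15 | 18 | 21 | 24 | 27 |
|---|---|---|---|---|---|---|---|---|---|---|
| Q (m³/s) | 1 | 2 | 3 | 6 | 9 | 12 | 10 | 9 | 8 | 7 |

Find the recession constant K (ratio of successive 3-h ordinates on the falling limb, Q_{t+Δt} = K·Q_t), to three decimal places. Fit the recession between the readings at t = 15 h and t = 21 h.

Using the recession-limb readings at t = 15 h and t = 21 h: Q falls from 12 to 9 m³/s over 2 intervals.
K = (Q₂/Q₁)^(1/2) = (9/12)^(1/2) = 0.866.

K ≈ 0.866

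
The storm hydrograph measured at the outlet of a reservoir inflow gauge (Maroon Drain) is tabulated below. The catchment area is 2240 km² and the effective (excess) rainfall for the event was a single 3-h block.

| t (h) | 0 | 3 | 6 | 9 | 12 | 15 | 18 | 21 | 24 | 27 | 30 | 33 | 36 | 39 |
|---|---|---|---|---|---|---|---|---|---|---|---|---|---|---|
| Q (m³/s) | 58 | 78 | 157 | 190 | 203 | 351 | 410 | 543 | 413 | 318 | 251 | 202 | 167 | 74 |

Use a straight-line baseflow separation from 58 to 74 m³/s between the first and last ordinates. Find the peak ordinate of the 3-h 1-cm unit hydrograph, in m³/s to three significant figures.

U_p ≈ 397 m³/s

Direct runoff: 0.00, 18.77, 96.54, 128.31, 140.08, 286.85, 344.62, 476.38, 345.15, 248.92, 180.69, 130.46, 94.23, 0.00 m³/s; ΣQ_DR = 2491 m³/s, peak = 476.38 m³/s.
Runoff depth d = ΣQ_DR·Δt / A = 2491 × 10800 / (2240 km²) = 12.01 mm.
The 1-cm UH is the DRH scaled by (10 mm)/d, so U_p = 476.38 × 10/12.01 = 397 m³/s.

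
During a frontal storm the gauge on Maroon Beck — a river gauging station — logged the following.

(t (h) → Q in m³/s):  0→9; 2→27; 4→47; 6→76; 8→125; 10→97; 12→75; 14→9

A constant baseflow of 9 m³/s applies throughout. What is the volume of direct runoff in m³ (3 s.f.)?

V ≈ 2.83 × 10^6 m³

Direct-runoff ordinates (Q − Q_b): 0.0, 18.0, 38.0, 67.0, 116.0, 88.0, 66.0, 0.0 m³/s.
ΣQ_DR = 393.0 m³/s.
With Δt = 2 h = 7200 s, V = ΣQ_DR · Δt = 393.0 × 7200 = 2.83 × 10^6 m³.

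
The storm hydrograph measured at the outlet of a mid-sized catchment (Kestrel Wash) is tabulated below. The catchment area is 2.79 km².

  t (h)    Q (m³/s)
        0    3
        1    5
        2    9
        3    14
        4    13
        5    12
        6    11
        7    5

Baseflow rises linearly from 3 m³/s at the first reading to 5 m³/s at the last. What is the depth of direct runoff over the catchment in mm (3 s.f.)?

d ≈ 51.6 mm

Direct runoff: 0.00, 1.71, 5.43, 10.14, 8.86, 7.57, 6.29, 0.00 m³/s; ΣQ_DR = 40.00 m³/s.
V = ΣQ_DR · Δt = 40.00 × 3600 s = 1.440 × 10^5 m³.
Over A = 2.79 km², depth = V / A = 51.6 mm.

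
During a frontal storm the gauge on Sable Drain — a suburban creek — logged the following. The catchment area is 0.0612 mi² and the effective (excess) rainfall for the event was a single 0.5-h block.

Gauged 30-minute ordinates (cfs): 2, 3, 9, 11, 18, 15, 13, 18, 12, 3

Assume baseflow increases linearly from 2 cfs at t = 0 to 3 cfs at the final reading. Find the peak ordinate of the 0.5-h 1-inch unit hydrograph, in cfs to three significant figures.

Direct runoff: 0.00, 0.89, 6.78, 8.67, 15.56, 12.44, 10.33, 15.22, 9.11, 0.00 cfs; ΣQ_DR = 79.00 cfs, peak = 15.56 cfs.
Runoff depth d = ΣQ_DR·Δt / A = 79.00 × 1800 / (0.0612 mi²) = 1.000 in.
The 1-inch UH is the DRH scaled by (1 in)/d, so U_p = 15.56 × 1/1.000 = 15.6 cfs.

U_p ≈ 15.6 cfs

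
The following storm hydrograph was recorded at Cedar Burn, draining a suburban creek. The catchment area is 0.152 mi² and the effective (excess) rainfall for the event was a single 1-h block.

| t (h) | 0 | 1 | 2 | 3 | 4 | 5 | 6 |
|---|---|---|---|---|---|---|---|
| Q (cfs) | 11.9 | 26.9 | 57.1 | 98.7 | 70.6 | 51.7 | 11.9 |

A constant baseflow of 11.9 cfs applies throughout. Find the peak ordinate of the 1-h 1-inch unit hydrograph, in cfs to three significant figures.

U_p ≈ 34.7 cfs

Direct runoff: 0.0, 15.0, 45.2, 86.8, 58.7, 39.8, 0.0 cfs; ΣQ_DR = 245.5 cfs, peak = 86.8 cfs.
Runoff depth d = ΣQ_DR·Δt / A = 245.5 × 3600 / (0.152 mi²) = 2.503 in.
The 1-inch UH is the DRH scaled by (1 in)/d, so U_p = 86.8 × 1/2.503 = 34.7 cfs.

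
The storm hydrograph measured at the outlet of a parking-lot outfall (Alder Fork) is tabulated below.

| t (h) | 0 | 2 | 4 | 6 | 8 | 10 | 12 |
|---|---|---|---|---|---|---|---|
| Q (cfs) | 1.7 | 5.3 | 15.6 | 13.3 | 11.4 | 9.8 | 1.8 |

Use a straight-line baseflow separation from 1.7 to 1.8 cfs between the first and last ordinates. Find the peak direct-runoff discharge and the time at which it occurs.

Subtracting baseflow gives direct-runoff ordinates: 0.00, 3.58, 13.87, 11.55, 9.63, 8.02, 0.00 cfs.
The maximum is 13.87 cfs, occurring at the reading for t = 4 h.

Q_p = 13.87 cfs at t = 4 h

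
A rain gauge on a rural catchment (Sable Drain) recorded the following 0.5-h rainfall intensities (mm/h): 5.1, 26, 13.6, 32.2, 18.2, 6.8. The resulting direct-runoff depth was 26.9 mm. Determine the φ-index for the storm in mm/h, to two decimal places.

Only the 4 blocks with intensity above φ contribute runoff: 26, 13.6, 32.2, 18.2 mm/h.
Σ(I−φ)·Δt = d  ⇒  (26+13.6+32.2+18.2 − 4φ)·0.5 = 26.9
φ = (90.00 − 26.9/0.5) / 4 = 9.05 mm/h.

φ ≈ 9.05 mm/h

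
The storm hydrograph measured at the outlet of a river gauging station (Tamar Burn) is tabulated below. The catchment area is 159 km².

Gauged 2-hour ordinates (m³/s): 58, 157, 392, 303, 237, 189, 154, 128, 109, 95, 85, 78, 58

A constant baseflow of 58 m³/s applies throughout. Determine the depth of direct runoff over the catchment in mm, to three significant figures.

Direct runoff: 0.0, 99.0, 334.0, 245.0, 179.0, 131.0, 96.0, 70.0, 51.0, 37.0, 27.0, 20.0, 0.0 m³/s; ΣQ_DR = 1289 m³/s.
V = ΣQ_DR · Δt = 1289 × 7200 s = 9.281 × 10^6 m³.
Over A = 159 km², depth = V / A = 58.4 mm.

d ≈ 58.4 mm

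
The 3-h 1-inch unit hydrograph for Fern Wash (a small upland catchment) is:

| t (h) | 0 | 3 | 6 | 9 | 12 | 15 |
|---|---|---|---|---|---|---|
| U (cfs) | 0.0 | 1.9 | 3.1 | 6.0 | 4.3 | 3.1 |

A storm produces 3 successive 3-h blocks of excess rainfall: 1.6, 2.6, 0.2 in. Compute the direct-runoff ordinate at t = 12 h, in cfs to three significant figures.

By discrete convolution, Q_j = Σ (P_i / 1 in) · U_{j−i}.
At t = 12 h (j=4): Q = (1.6/1)·4.3 + (2.6/1)·6.0 + (0.2/1)·3.1 = 23.1 cfs.

Q ≈ 23.1 cfs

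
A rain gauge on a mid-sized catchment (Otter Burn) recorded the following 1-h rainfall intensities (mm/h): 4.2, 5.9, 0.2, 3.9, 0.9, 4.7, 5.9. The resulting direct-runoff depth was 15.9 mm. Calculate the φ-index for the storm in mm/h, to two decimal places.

φ ≈ 1.74 mm/h

Only the 5 blocks with intensity above φ contribute runoff: 4.2, 5.9, 3.9, 4.7, 5.9 mm/h.
Σ(I−φ)·Δt = d  ⇒  (4.2+5.9+3.9+4.7+5.9 − 5φ)·1 = 15.9
φ = (24.60 − 15.9/1) / 5 = 1.74 mm/h.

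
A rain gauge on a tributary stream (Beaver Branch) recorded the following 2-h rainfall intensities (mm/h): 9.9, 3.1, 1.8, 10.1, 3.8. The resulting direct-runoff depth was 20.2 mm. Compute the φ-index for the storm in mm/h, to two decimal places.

Only the 2 blocks with intensity above φ contribute runoff: 9.9, 10.1 mm/h.
Σ(I−φ)·Δt = d  ⇒  (9.9+10.1 − 2φ)·2 = 20.2
φ = (20.00 − 20.2/2) / 2 = 4.95 mm/h.

φ ≈ 4.95 mm/h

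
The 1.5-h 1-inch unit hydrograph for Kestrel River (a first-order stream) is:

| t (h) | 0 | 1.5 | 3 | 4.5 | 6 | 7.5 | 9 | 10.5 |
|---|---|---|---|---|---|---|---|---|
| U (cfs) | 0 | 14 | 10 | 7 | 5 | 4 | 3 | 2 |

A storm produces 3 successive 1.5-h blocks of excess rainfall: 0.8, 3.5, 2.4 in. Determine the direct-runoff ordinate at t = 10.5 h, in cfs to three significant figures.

Q ≈ 21.7 cfs

By discrete convolution, Q_j = Σ (P_i / 1 in) · U_{j−i}.
At t = 10.5 h (j=7): Q = (0.8/1)·2 + (3.5/1)·3 + (2.4/1)·4 = 21.7 cfs.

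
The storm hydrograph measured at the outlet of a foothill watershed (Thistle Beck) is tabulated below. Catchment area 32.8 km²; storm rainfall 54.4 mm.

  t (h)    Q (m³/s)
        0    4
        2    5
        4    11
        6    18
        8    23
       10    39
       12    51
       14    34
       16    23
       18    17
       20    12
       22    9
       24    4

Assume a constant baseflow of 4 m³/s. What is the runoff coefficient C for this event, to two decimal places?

ΣQ_DR = 198.0 m³/s; V = ΣQ_DR·Δt = 1.426 × 10^6 m³.
Runoff depth d = V / A = 43.46 mm.
C = d / P = 43.46 / 54.4 = 0.80.

C ≈ 0.80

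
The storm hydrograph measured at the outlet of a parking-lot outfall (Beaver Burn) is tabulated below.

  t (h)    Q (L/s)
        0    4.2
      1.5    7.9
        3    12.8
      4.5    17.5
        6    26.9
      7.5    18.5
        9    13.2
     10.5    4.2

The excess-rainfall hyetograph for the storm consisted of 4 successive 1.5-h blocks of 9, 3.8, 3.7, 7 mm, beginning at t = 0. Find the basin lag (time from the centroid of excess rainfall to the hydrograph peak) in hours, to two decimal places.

Centroid of excess rainfall: t_c = Σ P_i·t̄_i / ΣP_i = 2.8053 h (block centres at 0.75, 2.25, 3.75, 5.25 h).
Hydrograph peak occurs at t = 6 h, so basin lag t_L = 6 − 2.8053 = 3.19 h.

t_L ≈ 3.19 h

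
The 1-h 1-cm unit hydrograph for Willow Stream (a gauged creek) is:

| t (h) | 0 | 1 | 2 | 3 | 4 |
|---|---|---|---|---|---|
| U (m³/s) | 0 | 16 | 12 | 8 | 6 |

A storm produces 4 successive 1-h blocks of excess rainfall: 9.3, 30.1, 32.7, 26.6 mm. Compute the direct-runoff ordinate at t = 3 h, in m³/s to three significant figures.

Q ≈ 95.9 m³/s

By discrete convolution, Q_j = Σ (P_i / 10 mm) · U_{j−i}.
At t = 3 h (j=3): Q = (9.3/10)·8 + (30.1/10)·12 + (32.7/10)·16 + (26.6/10)·0 = 95.9 m³/s.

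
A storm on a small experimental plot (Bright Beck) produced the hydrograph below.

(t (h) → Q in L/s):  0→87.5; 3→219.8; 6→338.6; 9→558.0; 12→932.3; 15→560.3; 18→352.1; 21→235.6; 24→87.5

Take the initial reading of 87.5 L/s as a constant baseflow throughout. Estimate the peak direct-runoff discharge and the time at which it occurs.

Subtracting baseflow gives direct-runoff ordinates: 0.0, 132.3, 251.1, 470.5, 844.8, 472.8, 264.6, 148.1, 0.0 L/s.
The maximum is 844.8 L/s, occurring at the reading for t = 12 h.

Q_p = 844.8 L/s at t = 12 h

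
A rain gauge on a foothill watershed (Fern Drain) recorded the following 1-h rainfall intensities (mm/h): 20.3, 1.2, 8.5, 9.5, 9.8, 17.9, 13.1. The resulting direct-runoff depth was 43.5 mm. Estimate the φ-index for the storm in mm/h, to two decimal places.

Only the 6 blocks with intensity above φ contribute runoff: 20.3, 8.5, 9.5, 9.8, 17.9, 13.1 mm/h.
Σ(I−φ)·Δt = d  ⇒  (20.3+8.5+9.5+9.8+17.9+13.1 − 6φ)·1 = 43.5
φ = (79.10 − 43.5/1) / 6 = 5.93 mm/h.

φ ≈ 5.93 mm/h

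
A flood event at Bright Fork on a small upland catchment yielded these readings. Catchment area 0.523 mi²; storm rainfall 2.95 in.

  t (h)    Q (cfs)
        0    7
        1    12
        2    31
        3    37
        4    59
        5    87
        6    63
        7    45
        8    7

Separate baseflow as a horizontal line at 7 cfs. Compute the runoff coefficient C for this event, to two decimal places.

C ≈ 0.29

ΣQ_DR = 285.0 cfs; V = ΣQ_DR·Δt = 1.026 × 10^6 ft³.
Runoff depth d = V / A = 0.8444 in.
C = d / P = 0.8444 / 2.95 = 0.29.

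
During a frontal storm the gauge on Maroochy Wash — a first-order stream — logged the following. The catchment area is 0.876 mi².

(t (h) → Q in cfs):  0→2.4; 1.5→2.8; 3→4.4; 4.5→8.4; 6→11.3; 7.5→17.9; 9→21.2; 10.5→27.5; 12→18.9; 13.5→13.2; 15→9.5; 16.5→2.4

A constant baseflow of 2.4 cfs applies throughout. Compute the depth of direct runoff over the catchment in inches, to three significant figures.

d ≈ 0.295 in

Direct runoff: 0.0, 0.4, 2.0, 6.0, 8.9, 15.5, 18.8, 25.1, 16.5, 10.8, 7.1, 0.0 cfs; ΣQ_DR = 111.1 cfs.
V = ΣQ_DR · Δt = 111.1 × 5400 s = 5.999 × 10^5 ft³.
Over A = 0.876 mi², depth = V / A = 0.295 in.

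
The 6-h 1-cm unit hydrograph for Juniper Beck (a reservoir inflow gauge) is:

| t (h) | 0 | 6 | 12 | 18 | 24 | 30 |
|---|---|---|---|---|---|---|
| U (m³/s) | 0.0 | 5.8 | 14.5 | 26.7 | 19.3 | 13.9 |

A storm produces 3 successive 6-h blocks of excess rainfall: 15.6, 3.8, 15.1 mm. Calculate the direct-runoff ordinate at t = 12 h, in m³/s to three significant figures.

By discrete convolution, Q_j = Σ (P_i / 10 mm) · U_{j−i}.
At t = 12 h (j=2): Q = (15.6/10)·14.5 + (3.8/10)·5.8 + (15.1/10)·0.0 = 24.8 m³/s.

Q ≈ 24.8 m³/s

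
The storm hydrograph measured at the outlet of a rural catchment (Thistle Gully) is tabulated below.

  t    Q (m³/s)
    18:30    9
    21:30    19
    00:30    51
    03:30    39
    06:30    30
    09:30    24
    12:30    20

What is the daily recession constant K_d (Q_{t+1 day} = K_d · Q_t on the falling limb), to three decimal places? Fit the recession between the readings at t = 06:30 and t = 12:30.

K_d ≈ 0.198

Between t = 06:30 and t = 12:30 the flow falls from 30 to 20 m³/s over 2×3 h = 6 h.
Per-interval ratio K = (20/30)^(1/2) = 0.8165; K_d = K^(24/3) = 0.198.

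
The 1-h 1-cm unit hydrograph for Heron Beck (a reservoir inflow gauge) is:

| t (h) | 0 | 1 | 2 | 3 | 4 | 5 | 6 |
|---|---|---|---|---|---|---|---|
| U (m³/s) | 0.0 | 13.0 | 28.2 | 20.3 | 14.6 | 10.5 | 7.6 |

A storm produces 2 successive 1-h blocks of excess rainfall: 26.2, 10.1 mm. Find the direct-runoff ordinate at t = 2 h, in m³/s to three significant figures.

Q ≈ 87.0 m³/s

By discrete convolution, Q_j = Σ (P_i / 10 mm) · U_{j−i}.
At t = 2 h (j=2): Q = (26.2/10)·28.2 + (10.1/10)·13.0 = 87.0 m³/s.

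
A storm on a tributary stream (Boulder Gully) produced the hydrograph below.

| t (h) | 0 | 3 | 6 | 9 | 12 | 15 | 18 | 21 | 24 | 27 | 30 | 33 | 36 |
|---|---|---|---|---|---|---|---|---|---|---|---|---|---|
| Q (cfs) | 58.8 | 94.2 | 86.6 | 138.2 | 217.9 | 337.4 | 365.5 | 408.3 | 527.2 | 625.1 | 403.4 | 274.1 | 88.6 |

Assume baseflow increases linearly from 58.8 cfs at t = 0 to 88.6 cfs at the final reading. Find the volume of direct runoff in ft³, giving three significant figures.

Direct-runoff ordinates (Q − Q_b): 0.00, 32.92, 22.83, 71.95, 149.17, 266.18, 291.80, 332.12, 448.53, 543.95, 319.77, 187.98, 0.00 cfs.
ΣQ_DR = 2667 cfs.
With Δt = 3 h = 10800 s, V = ΣQ_DR · Δt = 2667 × 10800 = 2.88 × 10^7 ft³.

V ≈ 2.88 × 10^7 ft³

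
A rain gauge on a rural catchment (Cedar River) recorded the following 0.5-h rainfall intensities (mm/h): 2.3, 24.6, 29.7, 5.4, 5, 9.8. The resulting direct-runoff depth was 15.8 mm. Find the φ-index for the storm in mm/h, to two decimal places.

Only the 2 blocks with intensity above φ contribute runoff: 24.6, 29.7 mm/h.
Σ(I−φ)·Δt = d  ⇒  (24.6+29.7 − 2φ)·0.5 = 15.8
φ = (54.30 − 15.8/0.5) / 2 = 11.35 mm/h.

φ ≈ 11.35 mm/h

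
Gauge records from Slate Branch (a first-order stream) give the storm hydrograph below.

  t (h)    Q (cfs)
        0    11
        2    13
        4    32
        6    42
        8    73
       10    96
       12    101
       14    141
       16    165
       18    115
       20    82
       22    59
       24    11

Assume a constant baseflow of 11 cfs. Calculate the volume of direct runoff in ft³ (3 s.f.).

V ≈ 5.75 × 10^6 ft³

Direct-runoff ordinates (Q − Q_b): 0.0, 2.0, 21.0, 31.0, 62.0, 85.0, 90.0, 130.0, 154.0, 104.0, 71.0, 48.0, 0.0 cfs.
ΣQ_DR = 798.0 cfs.
With Δt = 2 h = 7200 s, V = ΣQ_DR · Δt = 798.0 × 7200 = 5.75 × 10^6 ft³.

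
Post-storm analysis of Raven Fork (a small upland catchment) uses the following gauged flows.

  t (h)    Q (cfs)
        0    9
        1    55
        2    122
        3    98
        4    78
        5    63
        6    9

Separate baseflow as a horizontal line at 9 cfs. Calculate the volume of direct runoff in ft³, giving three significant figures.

Direct-runoff ordinates (Q − Q_b): 0.0, 46.0, 113.0, 89.0, 69.0, 54.0, 0.0 cfs.
ΣQ_DR = 371.0 cfs.
With Δt = 1 h = 3600 s, V = ΣQ_DR · Δt = 371.0 × 3600 = 1.34 × 10^6 ft³.

V ≈ 1.34 × 10^6 ft³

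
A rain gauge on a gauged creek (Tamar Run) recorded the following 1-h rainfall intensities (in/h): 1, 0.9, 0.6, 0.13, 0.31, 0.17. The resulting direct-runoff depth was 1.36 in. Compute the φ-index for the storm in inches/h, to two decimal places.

Only the 3 blocks with intensity above φ contribute runoff: 1, 0.9, 0.6 in/h.
Σ(I−φ)·Δt = d  ⇒  (1+0.9+0.6 − 3φ)·1 = 1.36
φ = (2.500 − 1.36/1) / 3 = 0.38 in/h.

φ ≈ 0.38 in/h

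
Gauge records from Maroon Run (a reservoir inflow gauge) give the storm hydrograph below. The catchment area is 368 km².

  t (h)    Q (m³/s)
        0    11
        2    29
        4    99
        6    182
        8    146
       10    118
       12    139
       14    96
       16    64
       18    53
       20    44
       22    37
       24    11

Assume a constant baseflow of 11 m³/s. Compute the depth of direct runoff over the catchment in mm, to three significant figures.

Direct runoff: 0.0, 18.0, 88.0, 171.0, 135.0, 107.0, 128.0, 85.0, 53.0, 42.0, 33.0, 26.0, 0.0 m³/s; ΣQ_DR = 886.0 m³/s.
V = ΣQ_DR · Δt = 886.0 × 7200 s = 6.379 × 10^6 m³.
Over A = 368 km², depth = V / A = 17.3 mm.

d ≈ 17.3 mm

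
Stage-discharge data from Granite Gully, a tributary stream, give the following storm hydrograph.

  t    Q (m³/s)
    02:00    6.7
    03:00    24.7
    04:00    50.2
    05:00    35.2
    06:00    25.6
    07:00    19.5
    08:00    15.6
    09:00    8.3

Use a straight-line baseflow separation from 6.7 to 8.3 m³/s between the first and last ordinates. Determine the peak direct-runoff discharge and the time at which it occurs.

Subtracting baseflow gives direct-runoff ordinates: 0.00, 17.77, 43.04, 27.81, 17.99, 11.66, 7.53, 0.00 m³/s.
The maximum is 43.04 m³/s, occurring at the reading for t = 04:00.

Q_p = 43.04 m³/s at t = 04:00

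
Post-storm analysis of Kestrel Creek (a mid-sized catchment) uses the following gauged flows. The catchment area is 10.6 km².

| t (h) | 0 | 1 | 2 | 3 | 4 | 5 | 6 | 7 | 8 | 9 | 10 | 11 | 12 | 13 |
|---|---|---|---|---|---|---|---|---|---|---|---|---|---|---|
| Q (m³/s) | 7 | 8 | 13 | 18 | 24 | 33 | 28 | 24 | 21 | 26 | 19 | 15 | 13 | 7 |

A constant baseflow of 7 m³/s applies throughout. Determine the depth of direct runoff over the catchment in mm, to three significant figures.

Direct runoff: 0.0, 1.0, 6.0, 11.0, 17.0, 26.0, 21.0, 17.0, 14.0, 19.0, 12.0, 8.0, 6.0, 0.0 m³/s; ΣQ_DR = 158.0 m³/s.
V = ΣQ_DR · Δt = 158.0 × 3600 s = 5.688 × 10^5 m³.
Over A = 10.6 km², depth = V / A = 53.7 mm.

d ≈ 53.7 mm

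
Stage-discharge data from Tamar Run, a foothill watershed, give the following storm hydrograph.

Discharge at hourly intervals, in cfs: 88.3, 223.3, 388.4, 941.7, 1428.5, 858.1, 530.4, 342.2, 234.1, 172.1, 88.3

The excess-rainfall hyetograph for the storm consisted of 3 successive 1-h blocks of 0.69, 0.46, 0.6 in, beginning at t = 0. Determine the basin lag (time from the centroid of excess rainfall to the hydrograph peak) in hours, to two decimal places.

Centroid of excess rainfall: t_c = Σ P_i·t̄_i / ΣP_i = 1.4486 h (block centres at 0.5, 1.5, 2.5 h).
Hydrograph peak occurs at t = 4 h, so basin lag t_L = 4 − 1.4486 = 2.55 h.

t_L ≈ 2.55 h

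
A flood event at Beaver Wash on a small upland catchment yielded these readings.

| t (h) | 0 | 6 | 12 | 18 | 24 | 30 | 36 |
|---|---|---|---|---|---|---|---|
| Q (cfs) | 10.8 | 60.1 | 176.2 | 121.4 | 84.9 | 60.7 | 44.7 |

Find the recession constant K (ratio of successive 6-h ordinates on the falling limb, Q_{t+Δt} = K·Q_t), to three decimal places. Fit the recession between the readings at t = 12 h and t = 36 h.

K ≈ 0.710

Using the recession-limb readings at t = 12 h and t = 36 h: Q falls from 176.2 to 44.7 cfs over 4 intervals.
K = (Q₂/Q₁)^(1/4) = (44.7/176.2)^(1/4) = 0.710.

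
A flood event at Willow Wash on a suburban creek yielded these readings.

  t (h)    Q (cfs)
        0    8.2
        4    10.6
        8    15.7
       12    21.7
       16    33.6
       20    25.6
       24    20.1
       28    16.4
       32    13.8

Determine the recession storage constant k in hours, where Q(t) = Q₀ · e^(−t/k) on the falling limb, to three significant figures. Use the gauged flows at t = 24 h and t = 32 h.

On the falling limb, Q drops from 20.1 to 13.8 cfs between t = 24 h and t = 32 h (Δt = 8 h).
k = −Δt / ln(Q₂/Q₁) = −8 / ln(13.8/20.1) = 21.3 h.

k ≈ 21.3 h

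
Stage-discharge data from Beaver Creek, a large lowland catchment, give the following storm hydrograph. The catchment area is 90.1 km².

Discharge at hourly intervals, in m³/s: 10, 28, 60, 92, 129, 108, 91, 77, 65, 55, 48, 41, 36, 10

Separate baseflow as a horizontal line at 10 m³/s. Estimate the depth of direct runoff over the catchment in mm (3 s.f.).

Direct runoff: 0.0, 18.0, 50.0, 82.0, 119.0, 98.0, 81.0, 67.0, 55.0, 45.0, 38.0, 31.0, 26.0, 0.0 m³/s; ΣQ_DR = 710.0 m³/s.
V = ΣQ_DR · Δt = 710.0 × 3600 s = 2.556 × 10^6 m³.
Over A = 90.1 km², depth = V / A = 28.4 mm.

d ≈ 28.4 mm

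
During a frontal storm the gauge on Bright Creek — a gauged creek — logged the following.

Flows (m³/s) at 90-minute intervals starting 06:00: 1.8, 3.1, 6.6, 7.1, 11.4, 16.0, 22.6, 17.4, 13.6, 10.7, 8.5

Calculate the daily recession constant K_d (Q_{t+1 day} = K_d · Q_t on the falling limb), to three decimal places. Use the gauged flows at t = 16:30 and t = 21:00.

K_d ≈ 0.022

Between t = 16:30 and t = 21:00 the flow falls from 17.4 to 8.5 m³/s over 3×1.5 h = 4.5 h.
Per-interval ratio K = (8.5/17.4)^(1/3) = 0.7876; K_d = K^(24/1.5) = 0.022.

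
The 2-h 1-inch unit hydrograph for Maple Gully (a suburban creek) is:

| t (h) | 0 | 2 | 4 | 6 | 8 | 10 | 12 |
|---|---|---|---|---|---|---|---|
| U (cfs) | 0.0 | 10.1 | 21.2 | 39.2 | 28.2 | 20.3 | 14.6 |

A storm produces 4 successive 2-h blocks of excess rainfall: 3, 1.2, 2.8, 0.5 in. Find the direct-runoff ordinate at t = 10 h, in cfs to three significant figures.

Q ≈ 215 cfs

By discrete convolution, Q_j = Σ (P_i / 1 in) · U_{j−i}.
At t = 10 h (j=5): Q = (3/1)·20.3 + (1.2/1)·28.2 + (2.8/1)·39.2 + (0.5/1)·21.2 = 215 cfs.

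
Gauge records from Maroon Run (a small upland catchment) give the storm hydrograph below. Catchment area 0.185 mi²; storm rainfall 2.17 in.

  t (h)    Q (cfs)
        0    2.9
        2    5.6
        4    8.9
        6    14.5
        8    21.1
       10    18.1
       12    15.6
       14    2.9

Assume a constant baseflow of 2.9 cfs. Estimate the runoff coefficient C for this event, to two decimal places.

C ≈ 0.51

ΣQ_DR = 66.40 cfs; V = ΣQ_DR·Δt = 4.781 × 10^5 ft³.
Runoff depth d = V / A = 1.112 in.
C = d / P = 1.112 / 2.17 = 0.51.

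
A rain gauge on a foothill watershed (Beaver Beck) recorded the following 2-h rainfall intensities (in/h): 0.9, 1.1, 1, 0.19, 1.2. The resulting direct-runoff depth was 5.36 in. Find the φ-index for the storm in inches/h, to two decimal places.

φ ≈ 0.38 in/h

Only the 4 blocks with intensity above φ contribute runoff: 0.9, 1.1, 1, 1.2 in/h.
Σ(I−φ)·Δt = d  ⇒  (0.9+1.1+1+1.2 − 4φ)·2 = 5.36
φ = (4.200 − 5.36/2) / 4 = 0.38 in/h.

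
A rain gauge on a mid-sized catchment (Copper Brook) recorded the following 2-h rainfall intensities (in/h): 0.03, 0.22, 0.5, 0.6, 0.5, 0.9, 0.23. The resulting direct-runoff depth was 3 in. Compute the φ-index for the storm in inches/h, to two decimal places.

φ ≈ 0.25 in/h

Only the 4 blocks with intensity above φ contribute runoff: 0.5, 0.6, 0.5, 0.9 in/h.
Σ(I−φ)·Δt = d  ⇒  (0.5+0.6+0.5+0.9 − 4φ)·2 = 3
φ = (2.500 − 3/2) / 4 = 0.25 in/h.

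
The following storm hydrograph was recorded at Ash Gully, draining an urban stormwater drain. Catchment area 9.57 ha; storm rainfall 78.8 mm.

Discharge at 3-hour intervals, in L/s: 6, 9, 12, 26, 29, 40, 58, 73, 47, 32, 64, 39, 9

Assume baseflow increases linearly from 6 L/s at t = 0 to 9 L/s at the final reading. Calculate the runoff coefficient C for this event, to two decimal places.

ΣQ_DR = 346.5 L/s; V = ΣQ_DR·Δt = 3.742 × 10^6 L.
Runoff depth d = V / A = 39.10 mm.
C = d / P = 39.10 / 78.8 = 0.50.

C ≈ 0.50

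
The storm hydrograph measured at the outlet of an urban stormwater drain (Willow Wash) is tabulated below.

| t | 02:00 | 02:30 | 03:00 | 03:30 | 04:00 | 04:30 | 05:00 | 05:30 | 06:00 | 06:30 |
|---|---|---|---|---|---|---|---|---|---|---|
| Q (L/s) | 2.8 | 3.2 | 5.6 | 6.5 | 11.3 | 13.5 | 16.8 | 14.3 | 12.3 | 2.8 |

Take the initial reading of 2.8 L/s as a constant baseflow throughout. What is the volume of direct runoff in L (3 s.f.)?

Direct-runoff ordinates (Q − Q_b): 0.0, 0.4, 2.8, 3.7, 8.5, 10.7, 14.0, 11.5, 9.5, 0.0 L/s.
ΣQ_DR = 61.10 L/s.
With Δt = 0.5 h = 1800 s, V = ΣQ_DR · Δt = 61.10 × 1800 = 1.10 × 10^5 L.

V ≈ 1.10 × 10^5 L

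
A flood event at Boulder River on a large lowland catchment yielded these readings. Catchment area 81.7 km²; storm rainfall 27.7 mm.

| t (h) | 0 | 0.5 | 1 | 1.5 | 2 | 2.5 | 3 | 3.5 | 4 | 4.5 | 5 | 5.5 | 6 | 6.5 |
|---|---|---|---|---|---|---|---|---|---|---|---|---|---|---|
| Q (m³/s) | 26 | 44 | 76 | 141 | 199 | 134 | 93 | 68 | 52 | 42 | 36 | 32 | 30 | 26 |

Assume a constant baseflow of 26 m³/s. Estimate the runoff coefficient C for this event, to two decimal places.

ΣQ_DR = 635.0 m³/s; V = ΣQ_DR·Δt = 1.143 × 10^6 m³.
Runoff depth d = V / A = 13.99 mm.
C = d / P = 13.99 / 27.7 = 0.51.

C ≈ 0.51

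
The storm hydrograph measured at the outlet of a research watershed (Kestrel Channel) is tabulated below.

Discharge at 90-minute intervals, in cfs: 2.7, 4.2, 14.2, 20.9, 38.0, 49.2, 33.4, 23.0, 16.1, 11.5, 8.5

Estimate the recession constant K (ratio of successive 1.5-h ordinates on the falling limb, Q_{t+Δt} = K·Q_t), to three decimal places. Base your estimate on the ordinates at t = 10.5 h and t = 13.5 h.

K ≈ 0.707

Using the recession-limb readings at t = 10.5 h and t = 13.5 h: Q falls from 23.0 to 11.5 cfs over 2 intervals.
K = (Q₂/Q₁)^(1/2) = (11.5/23.0)^(1/2) = 0.707.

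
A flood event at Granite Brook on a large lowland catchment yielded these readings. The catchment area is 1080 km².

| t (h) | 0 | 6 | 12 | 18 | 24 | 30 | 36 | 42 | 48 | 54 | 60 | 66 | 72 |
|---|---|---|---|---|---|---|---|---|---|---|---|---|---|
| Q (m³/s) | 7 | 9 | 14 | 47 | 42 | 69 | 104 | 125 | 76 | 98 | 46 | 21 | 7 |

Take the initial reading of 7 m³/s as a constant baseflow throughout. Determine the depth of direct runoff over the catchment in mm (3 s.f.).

d ≈ 11.5 mm

Direct runoff: 0.0, 2.0, 7.0, 40.0, 35.0, 62.0, 97.0, 118.0, 69.0, 91.0, 39.0, 14.0, 0.0 m³/s; ΣQ_DR = 574.0 m³/s.
V = ΣQ_DR · Δt = 574.0 × 21600 s = 1.240 × 10^7 m³.
Over A = 1080 km², depth = V / A = 11.5 mm.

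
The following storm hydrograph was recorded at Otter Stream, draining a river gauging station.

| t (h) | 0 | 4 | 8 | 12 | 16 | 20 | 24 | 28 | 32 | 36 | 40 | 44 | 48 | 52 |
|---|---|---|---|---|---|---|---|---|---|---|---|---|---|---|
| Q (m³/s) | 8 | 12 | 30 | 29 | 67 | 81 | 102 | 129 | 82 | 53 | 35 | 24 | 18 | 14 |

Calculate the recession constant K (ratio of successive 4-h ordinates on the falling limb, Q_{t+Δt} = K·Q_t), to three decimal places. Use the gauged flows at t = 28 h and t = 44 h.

K ≈ 0.657

Using the recession-limb readings at t = 28 h and t = 44 h: Q falls from 129 to 24 m³/s over 4 intervals.
K = (Q₂/Q₁)^(1/4) = (24/129)^(1/4) = 0.657.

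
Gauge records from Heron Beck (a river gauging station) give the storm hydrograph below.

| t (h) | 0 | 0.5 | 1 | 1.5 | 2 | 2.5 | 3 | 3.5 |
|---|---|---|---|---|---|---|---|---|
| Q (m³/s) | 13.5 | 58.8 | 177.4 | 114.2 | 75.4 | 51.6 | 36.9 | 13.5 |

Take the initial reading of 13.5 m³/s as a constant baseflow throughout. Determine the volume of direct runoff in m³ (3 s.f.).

V ≈ 7.80 × 10^5 m³

Direct-runoff ordinates (Q − Q_b): 0.0, 45.3, 163.9, 100.7, 61.9, 38.1, 23.4, 0.0 m³/s.
ΣQ_DR = 433.3 m³/s.
With Δt = 0.5 h = 1800 s, V = ΣQ_DR · Δt = 433.3 × 1800 = 7.80 × 10^5 m³.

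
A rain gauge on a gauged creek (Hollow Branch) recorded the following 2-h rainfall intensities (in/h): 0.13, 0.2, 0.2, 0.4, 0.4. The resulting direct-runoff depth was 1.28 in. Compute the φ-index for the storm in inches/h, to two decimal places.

φ ≈ 0.14 in/h

Only the 4 blocks with intensity above φ contribute runoff: 0.2, 0.2, 0.4, 0.4 in/h.
Σ(I−φ)·Δt = d  ⇒  (0.2+0.2+0.4+0.4 − 4φ)·2 = 1.28
φ = (1.200 − 1.28/2) / 4 = 0.14 in/h.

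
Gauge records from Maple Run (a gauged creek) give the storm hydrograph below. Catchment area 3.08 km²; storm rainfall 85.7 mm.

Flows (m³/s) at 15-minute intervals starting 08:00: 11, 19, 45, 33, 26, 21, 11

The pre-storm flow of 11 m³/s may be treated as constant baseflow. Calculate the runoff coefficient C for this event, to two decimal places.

ΣQ_DR = 89.00 m³/s; V = ΣQ_DR·Δt = 80100 m³.
Runoff depth d = V / A = 26.01 mm.
C = d / P = 26.01 / 85.7 = 0.30.

C ≈ 0.30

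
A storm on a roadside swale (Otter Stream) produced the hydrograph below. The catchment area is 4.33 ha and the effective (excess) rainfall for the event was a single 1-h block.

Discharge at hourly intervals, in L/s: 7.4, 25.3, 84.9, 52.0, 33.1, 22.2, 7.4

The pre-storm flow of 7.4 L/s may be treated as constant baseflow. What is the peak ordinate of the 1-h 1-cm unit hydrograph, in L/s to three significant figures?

U_p ≈ 51.6 L/s

Direct runoff: 0.0, 17.9, 77.5, 44.6, 25.7, 14.8, 0.0 L/s; ΣQ_DR = 180.5 L/s, peak = 77.5 L/s.
Runoff depth d = ΣQ_DR·Δt / A = 180.5 × 3600 / (4.33 ha) = 15.01 mm.
The 1-cm UH is the DRH scaled by (10 mm)/d, so U_p = 77.5 × 10/15.01 = 51.6 L/s.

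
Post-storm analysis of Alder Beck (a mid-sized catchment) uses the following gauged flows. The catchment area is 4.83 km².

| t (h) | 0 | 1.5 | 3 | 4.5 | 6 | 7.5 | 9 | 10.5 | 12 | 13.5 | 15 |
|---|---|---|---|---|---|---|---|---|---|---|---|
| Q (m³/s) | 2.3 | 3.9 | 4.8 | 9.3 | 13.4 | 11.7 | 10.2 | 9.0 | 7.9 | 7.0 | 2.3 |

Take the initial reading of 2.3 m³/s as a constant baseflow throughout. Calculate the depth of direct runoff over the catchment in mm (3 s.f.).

d ≈ 63.2 mm

Direct runoff: 0.0, 1.6, 2.5, 7.0, 11.1, 9.4, 7.9, 6.7, 5.6, 4.7, 0.0 m³/s; ΣQ_DR = 56.50 m³/s.
V = ΣQ_DR · Δt = 56.50 × 5400 s = 3.051 × 10^5 m³.
Over A = 4.83 km², depth = V / A = 63.2 mm.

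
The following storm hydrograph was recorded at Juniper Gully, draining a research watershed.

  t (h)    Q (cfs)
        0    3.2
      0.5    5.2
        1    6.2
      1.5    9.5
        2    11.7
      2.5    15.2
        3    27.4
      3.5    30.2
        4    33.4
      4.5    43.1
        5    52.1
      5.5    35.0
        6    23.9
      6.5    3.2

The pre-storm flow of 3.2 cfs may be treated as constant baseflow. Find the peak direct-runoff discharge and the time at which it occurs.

Subtracting baseflow gives direct-runoff ordinates: 0.0, 2.0, 3.0, 6.3, 8.5, 12.0, 24.2, 27.0, 30.2, 39.9, 48.9, 31.8, 20.7, 0.0 cfs.
The maximum is 48.9 cfs, occurring at the reading for t = 5 h.

Q_p = 48.9 cfs at t = 5 h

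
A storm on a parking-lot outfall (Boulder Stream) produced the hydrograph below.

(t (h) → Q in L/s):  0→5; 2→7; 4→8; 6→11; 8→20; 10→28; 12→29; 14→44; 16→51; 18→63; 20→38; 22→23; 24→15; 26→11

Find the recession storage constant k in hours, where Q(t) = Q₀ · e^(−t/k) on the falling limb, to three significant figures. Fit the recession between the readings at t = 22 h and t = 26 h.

On the falling limb, Q drops from 23 to 11 L/s between t = 22 h and t = 26 h (Δt = 4 h).
k = −Δt / ln(Q₂/Q₁) = −4 / ln(11/23) = 5.42 h.

k ≈ 5.42 h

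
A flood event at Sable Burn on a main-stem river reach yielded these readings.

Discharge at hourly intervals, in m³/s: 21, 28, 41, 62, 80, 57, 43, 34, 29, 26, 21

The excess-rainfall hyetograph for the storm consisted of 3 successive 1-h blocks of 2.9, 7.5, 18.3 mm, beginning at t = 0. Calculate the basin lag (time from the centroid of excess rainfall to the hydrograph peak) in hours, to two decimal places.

t_L ≈ 1.96 h

Centroid of excess rainfall: t_c = Σ P_i·t̄_i / ΣP_i = 2.0366 h (block centres at 0.5, 1.5, 2.5 h).
Hydrograph peak occurs at t = 4 h, so basin lag t_L = 4 − 2.0366 = 1.96 h.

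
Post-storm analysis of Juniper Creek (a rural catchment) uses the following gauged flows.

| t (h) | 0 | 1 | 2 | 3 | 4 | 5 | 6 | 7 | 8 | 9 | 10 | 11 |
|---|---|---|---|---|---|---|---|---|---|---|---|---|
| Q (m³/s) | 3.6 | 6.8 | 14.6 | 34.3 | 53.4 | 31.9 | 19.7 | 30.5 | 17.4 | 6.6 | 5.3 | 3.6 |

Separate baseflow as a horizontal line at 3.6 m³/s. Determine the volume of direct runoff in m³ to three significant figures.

V ≈ 6.64 × 10^5 m³

Direct-runoff ordinates (Q − Q_b): 0.0, 3.2, 11.0, 30.7, 49.8, 28.3, 16.1, 26.9, 13.8, 3.0, 1.7, 0.0 m³/s.
ΣQ_DR = 184.5 m³/s.
With Δt = 1 h = 3600 s, V = ΣQ_DR · Δt = 184.5 × 3600 = 6.64 × 10^5 m³.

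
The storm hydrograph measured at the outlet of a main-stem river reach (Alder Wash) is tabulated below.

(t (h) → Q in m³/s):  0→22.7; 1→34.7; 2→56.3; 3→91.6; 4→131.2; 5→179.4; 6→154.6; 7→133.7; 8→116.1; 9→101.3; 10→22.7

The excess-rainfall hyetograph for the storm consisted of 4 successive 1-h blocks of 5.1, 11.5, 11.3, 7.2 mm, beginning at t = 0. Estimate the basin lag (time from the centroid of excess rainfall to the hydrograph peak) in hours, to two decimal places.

Centroid of excess rainfall: t_c = Σ P_i·t̄_i / ΣP_i = 2.0869 h (block centres at 0.5, 1.5, 2.5, 3.5 h).
Hydrograph peak occurs at t = 5 h, so basin lag t_L = 5 − 2.0869 = 2.91 h.

t_L ≈ 2.91 h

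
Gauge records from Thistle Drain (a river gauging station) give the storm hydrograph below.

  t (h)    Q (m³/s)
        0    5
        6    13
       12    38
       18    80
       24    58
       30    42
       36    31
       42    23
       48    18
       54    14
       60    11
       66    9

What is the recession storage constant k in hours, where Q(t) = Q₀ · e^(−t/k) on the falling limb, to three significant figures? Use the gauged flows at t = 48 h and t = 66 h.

On the falling limb, Q drops from 18 to 9 m³/s between t = 48 h and t = 66 h (Δt = 18 h).
k = −Δt / ln(Q₂/Q₁) = −18 / ln(9/18) = 26.0 h.

k ≈ 26.0 h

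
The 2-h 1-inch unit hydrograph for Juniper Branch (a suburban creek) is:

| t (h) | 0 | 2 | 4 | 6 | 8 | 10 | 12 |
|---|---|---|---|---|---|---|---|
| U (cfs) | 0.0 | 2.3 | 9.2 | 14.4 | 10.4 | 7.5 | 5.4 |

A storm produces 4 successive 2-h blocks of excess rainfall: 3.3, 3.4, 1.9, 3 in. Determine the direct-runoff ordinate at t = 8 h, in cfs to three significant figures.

Q ≈ 108 cfs

By discrete convolution, Q_j = Σ (P_i / 1 in) · U_{j−i}.
At t = 8 h (j=4): Q = (3.3/1)·10.4 + (3.4/1)·14.4 + (1.9/1)·9.2 + (3/1)·2.3 = 108 cfs.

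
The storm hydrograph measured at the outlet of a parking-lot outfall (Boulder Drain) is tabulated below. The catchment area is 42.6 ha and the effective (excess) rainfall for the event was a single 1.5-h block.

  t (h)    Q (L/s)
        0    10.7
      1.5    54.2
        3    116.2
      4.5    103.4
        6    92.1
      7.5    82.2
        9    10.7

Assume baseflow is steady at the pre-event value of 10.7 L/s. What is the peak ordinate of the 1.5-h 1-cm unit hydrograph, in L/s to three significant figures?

U_p ≈ 211 L/s

Direct runoff: 0.0, 43.5, 105.5, 92.7, 81.4, 71.5, 0.0 L/s; ΣQ_DR = 394.6 L/s, peak = 105.5 L/s.
Runoff depth d = ΣQ_DR·Δt / A = 394.6 × 5400 / (42.6 ha) = 5.002 mm.
The 1-cm UH is the DRH scaled by (10 mm)/d, so U_p = 105.5 × 10/5.002 = 211 L/s.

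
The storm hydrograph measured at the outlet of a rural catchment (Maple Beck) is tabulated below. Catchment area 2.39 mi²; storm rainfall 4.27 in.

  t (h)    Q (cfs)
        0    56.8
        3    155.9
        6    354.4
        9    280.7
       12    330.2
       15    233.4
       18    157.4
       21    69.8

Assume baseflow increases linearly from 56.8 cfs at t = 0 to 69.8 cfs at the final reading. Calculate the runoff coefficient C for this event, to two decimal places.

ΣQ_DR = 1132 cfs; V = ΣQ_DR·Δt = 1.223 × 10^7 ft³.
Runoff depth d = V / A = 2.202 in.
C = d / P = 2.202 / 4.27 = 0.52.

C ≈ 0.52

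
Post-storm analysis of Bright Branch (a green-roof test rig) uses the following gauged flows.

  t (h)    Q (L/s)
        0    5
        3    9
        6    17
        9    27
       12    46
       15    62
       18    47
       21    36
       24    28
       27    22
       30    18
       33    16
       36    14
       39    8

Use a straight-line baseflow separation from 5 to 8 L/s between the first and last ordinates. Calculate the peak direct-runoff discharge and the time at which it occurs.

Subtracting baseflow gives direct-runoff ordinates: 0.00, 3.77, 11.54, 21.31, 40.08, 55.85, 40.62, 29.38, 21.15, 14.92, 10.69, 8.46, 6.23, 0.00 L/s.
The maximum is 55.85 L/s, occurring at the reading for t = 15 h.

Q_p = 55.85 L/s at t = 15 h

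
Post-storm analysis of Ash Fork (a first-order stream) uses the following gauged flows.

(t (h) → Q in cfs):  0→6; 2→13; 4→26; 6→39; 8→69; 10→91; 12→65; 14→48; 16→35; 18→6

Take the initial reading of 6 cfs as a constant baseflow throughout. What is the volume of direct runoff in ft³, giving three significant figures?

V ≈ 2.43 × 10^6 ft³

Direct-runoff ordinates (Q − Q_b): 0.0, 7.0, 20.0, 33.0, 63.0, 85.0, 59.0, 42.0, 29.0, 0.0 cfs.
ΣQ_DR = 338.0 cfs.
With Δt = 2 h = 7200 s, V = ΣQ_DR · Δt = 338.0 × 7200 = 2.43 × 10^6 ft³.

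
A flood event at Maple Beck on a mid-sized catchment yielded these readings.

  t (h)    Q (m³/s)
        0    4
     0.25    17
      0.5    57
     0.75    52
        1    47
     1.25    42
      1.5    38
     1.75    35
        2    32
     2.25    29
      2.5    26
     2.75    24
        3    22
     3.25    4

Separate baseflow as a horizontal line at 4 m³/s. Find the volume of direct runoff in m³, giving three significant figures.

Direct-runoff ordinates (Q − Q_b): 0.0, 13.0, 53.0, 48.0, 43.0, 38.0, 34.0, 31.0, 28.0, 25.0, 22.0, 20.0, 18.0, 0.0 m³/s.
ΣQ_DR = 373.0 m³/s.
With Δt = 0.25 h = 900 s, V = ΣQ_DR · Δt = 373.0 × 900 = 3.36 × 10^5 m³.

V ≈ 3.36 × 10^5 m³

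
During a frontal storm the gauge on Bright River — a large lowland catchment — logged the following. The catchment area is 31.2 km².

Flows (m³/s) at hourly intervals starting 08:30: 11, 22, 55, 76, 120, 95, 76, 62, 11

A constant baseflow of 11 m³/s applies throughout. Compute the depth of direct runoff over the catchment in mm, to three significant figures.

Direct runoff: 0.0, 11.0, 44.0, 65.0, 109.0, 84.0, 65.0, 51.0, 0.0 m³/s; ΣQ_DR = 429.0 m³/s.
V = ΣQ_DR · Δt = 429.0 × 3600 s = 1.544 × 10^6 m³.
Over A = 31.2 km², depth = V / A = 49.5 mm.

d ≈ 49.5 mm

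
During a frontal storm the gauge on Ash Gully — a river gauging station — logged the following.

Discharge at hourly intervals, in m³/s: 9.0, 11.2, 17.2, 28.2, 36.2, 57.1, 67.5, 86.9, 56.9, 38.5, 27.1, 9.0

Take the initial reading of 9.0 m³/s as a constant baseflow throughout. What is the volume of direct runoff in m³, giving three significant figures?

Direct-runoff ordinates (Q − Q_b): 0.0, 2.2, 8.2, 19.2, 27.2, 48.1, 58.5, 77.9, 47.9, 29.5, 18.1, 0.0 m³/s.
ΣQ_DR = 336.8 m³/s.
With Δt = 1 h = 3600 s, V = ΣQ_DR · Δt = 336.8 × 3600 = 1.21 × 10^6 m³.

V ≈ 1.21 × 10^6 m³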